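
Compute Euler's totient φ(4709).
φ is multiplicative, with φ(p^e) = p^e − p^(e−1). Factorise 4709 = 17 · 277. Then
  φ(4709) = (17 − 1) · (277 − 1) = 16 · 276 = 4416.

Final answer: φ(4709) = 4416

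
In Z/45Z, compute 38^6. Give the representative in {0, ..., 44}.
19

Use repeated squaring. Binary(6) = 110. Walk through the bits of the exponent 6 left-to-right: at each bit after the leading one, square the running value, then multiply by 38 if the bit is 1 (always reducing mod 45):
  bit 1 = 1 (leading): start with 38.
  bit 2 = 1: square 38^2 = 1444 ≡ 4; bit is 1, so multiply 4·38 = 152 ≡ 17 (mod 45).
  bit 3 = 0: square 17^2 = 289 ≡ 19 (mod 45).
Final value: 38^6 ≡ 19 (mod 45).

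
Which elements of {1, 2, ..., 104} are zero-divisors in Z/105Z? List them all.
An element a ∈ Z/105Z (with a ≠ 0) is a zero-divisor iff gcd(a, 105) > 1 (because a is a unit precisely when gcd(a, n) = 1, and in Z/nZ every nonzero, non-unit element is a zero-divisor). Scan a = 1, ..., 104 and keep those with gcd(a, 105) > 1:
  gcd(3, 105) = 3, gcd(5, 105) = 5, gcd(6, 105) = 3, gcd(7, 105) = 7, gcd(9, 105) = 3, gcd(10, 105) = 5, gcd(12, 105) = 3, gcd(14, 105) = 7, gcd(15, 105) = 15, gcd(18, 105) = 3, gcd(20, 105) = 5, gcd(21, 105) = 21, gcd(24, 105) = 3, gcd(25, 105) = 5, gcd(27, 105) = 3, gcd(28, 105) = 7, gcd(30, 105) = 15, gcd(33, 105) = 3, gcd(35, 105) = 35, gcd(36, 105) = 3, gcd(39, 105) = 3, gcd(40, 105) = 5, gcd(42, 105) = 21, gcd(45, 105) = 15, gcd(48, 105) = 3, gcd(49, 105) = 7, gcd(50, 105) = 5, gcd(51, 105) = 3, gcd(54, 105) = 3, gcd(55, 105) = 5, gcd(56, 105) = 7, gcd(57, 105) = 3, gcd(60, 105) = 15, gcd(63, 105) = 21, gcd(65, 105) = 5, gcd(66, 105) = 3, gcd(69, 105) = 3, gcd(70, 105) = 35, gcd(72, 105) = 3, gcd(75, 105) = 15, gcd(77, 105) = 7, gcd(78, 105) = 3, gcd(80, 105) = 5, gcd(81, 105) = 3, gcd(84, 105) = 21, gcd(85, 105) = 5, gcd(87, 105) = 3, gcd(90, 105) = 15, gcd(91, 105) = 7, gcd(93, 105) = 3, gcd(95, 105) = 5, gcd(96, 105) = 3, gcd(98, 105) = 7, gcd(99, 105) = 3, gcd(100, 105) = 5, gcd(102, 105) = 3.
All other a ∈ {1, ..., 104} have gcd(a, 105) = 1 and are units. So the nonzero zero-divisors are exactly the 56 values of a appearing in this scan.

Final answer: nonzero zero-divisors of Z/105Z = {3, 5, 6, 7, 9, 10, 12, 14, 15, 18, 20, 21, 24, 25, 27, 28, 30, 33, 35, 36, 39, 40, 42, 45, 48, 49, 50, 51, 54, 55, 56, 57, 60, 63, 65, 66, 69, 70, 72, 75, 77, 78, 80, 81, 84, 85, 87, 90, 91, 93, 95, 96, 98, 99, 100, 102}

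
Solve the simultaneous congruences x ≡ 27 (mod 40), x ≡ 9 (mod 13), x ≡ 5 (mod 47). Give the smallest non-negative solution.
The moduli 40, 13, 47 are pairwise coprime, so by the CRT there is a unique solution mod 40·13·47 = 24440.
Solve by successive substitution. Start with x ≡ 27 (mod 40).
  Combine with x ≡ 9 (mod 13): write x = 27 + 40·t and require 27 + 40·t ≡ 9 (mod 13), i.e. 40·t ≡ 9 − 27 ≡ 8 (mod 13). Since 40^(−1) ≡ 1 (mod 13) (40 ≡ 1 (mod 13)), t ≡ 1·8 ≡ 8 (mod 13). So x ≡ 27 + 40·8 = 347 (mod 520).
  Combine with x ≡ 5 (mod 47): write x = 347 + 520·t and require 347 + 520·t ≡ 5 (mod 47), i.e. 520·t ≡ 5 − 347 ≡ 34 (mod 47). Since 520^(−1) ≡ 16 (mod 47) (520 ≡ 3 (mod 47)), t ≡ 16·34 ≡ 27 (mod 47). So x ≡ 347 + 520·27 = 14387 (mod 24440).
Unique solution in [0, 24440): x = 14387.

Final answer: x ≡ 14387 (mod 24440); the representative in [0, 24440) is 14387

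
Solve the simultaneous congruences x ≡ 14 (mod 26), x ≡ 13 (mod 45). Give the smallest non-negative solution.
The moduli 26, 45 are pairwise coprime, so by the CRT there is a unique solution mod 26·45 = 1170.
Solve by successive substitution. Start with x ≡ 14 (mod 26).
  Combine with x ≡ 13 (mod 45): write x = 14 + 26·t and require 14 + 26·t ≡ 13 (mod 45), i.e. 26·t ≡ 13 − 14 ≡ 44 (mod 45). Since 26^(−1) ≡ 26 (mod 45), t ≡ 26·44 ≡ 19 (mod 45). So x ≡ 14 + 26·19 = 508 (mod 1170).
Unique solution in [0, 1170): x = 508.

Final answer: x ≡ 508 (mod 1170); the representative in [0, 1170) is 508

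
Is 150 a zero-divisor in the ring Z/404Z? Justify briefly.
YES

gcd(150, 404) = 2 > 1, so 150 is not a unit in Z/404Z. In Z/nZ every nonzero non-unit is a zero-divisor: explicitly, take b = 404/gcd = 202 ≠ 0 (mod 404); then 150·202 = 30300 = 75·404, i.e. 150·202 ≡ 0 (mod 404). So 150 is a zero-divisor.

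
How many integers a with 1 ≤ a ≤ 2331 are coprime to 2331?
The number of a ∈ {1, ..., 2331} with gcd(a, 2331) = 1 is by definition Euler's totient φ(2331). φ is multiplicative, with φ(p^e) = p^e − p^(e−1). Factorise 2331 = 3^2 · 7 · 37. Then
  φ(2331) = (3^2 − 3^1) · (7 − 1) · (37 − 1) = 6 · 6 · 36 = 1296.
So there are 1296 such integers.

Final answer: 1296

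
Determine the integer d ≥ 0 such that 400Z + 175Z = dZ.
In the PID Z, (a, b) is generated by gcd(a, b). Compute gcd(400, 175) with the extended Euclidean algorithm, tracking rows (r, s, t) with s·400 + t·175 = r:
  row A: (400, 1, 0)   [1·400 + 0·175 = 400]
  row B: (175, 0, 1)   [0·400 + 1·175 = 175]
  400 = 2·175 + 50   → row C = row A − 2·row B = (50, 1, −2)   [check: 1·400 − 2·175 = 50]
  175 = 3·50 + 25   → row D = row B − 3·row C = (25, −3, 7)   [check: −3·400 + 7·175 = 25]
  50 = 2·25 + 0   → remainder 0, stop. gcd = 25 (last nonzero row D).
So gcd(400, 175) = 25, with Bézout identity −3·400 + 7·175 = 25. Containment (⊇): the Bézout identity exhibits 25 as an element of (400, 175), giving (25) ⊆ (400, 175). Containment (⊆): since 25 | 400 and 25 | 175 (400 = 25·16, 175 = 25·7), every Z-linear combination of 400 and 175 is divisible by 25, so (400, 175) ⊆ (25). Therefore (400, 175) = (25), d = 25.

Final answer: (400, 175) = (25); d = 25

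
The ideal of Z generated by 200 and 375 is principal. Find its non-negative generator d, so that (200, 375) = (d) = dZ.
In the PID Z, (a, b) is generated by gcd(a, b). Compute gcd(375, 200) with the extended Euclidean algorithm, tracking rows (r, s, t) with s·375 + t·200 = r:
  row A: (375, 1, 0)   [1·375 + 0·200 = 375]
  row B: (200, 0, 1)   [0·375 + 1·200 = 200]
  375 = 1·200 + 175   → row C = row A − 1·row B = (175, 1, −1)   [check: 1·375 − 1·200 = 175]
  200 = 1·175 + 25   → row D = row B − 1·row C = (25, −1, 2)   [check: −1·375 + 2·200 = 25]
  175 = 7·25 + 0   → remainder 0, stop. gcd = 25 (last nonzero row D).
So gcd(200, 375) = 25, with Bézout identity −1·375 + 2·200 = 25. Containment (⊇): the Bézout identity exhibits 25 as an element of (200, 375), giving (25) ⊆ (200, 375). Containment (⊆): since 25 | 200 and 25 | 375 (200 = 25·8, 375 = 25·15), every Z-linear combination of 200 and 375 is divisible by 25, so (200, 375) ⊆ (25). Therefore (200, 375) = (25), d = 25.

Final answer: (200, 375) = (25); d = 25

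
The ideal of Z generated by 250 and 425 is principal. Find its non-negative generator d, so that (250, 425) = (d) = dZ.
(250, 425) = (25); d = 25

In the PID Z, (a, b) is generated by gcd(a, b). Compute gcd(425, 250) with the extended Euclidean algorithm, tracking rows (r, s, t) with s·425 + t·250 = r:
  row A: (425, 1, 0)   [1·425 + 0·250 = 425]
  row B: (250, 0, 1)   [0·425 + 1·250 = 250]
  425 = 1·250 + 175   → row C = row A − 1·row B = (175, 1, −1)   [check: 1·425 − 1·250 = 175]
  250 = 1·175 + 75   → row D = row B − 1·row C = (75, −1, 2)   [check: −1·425 + 2·250 = 75]
  175 = 2·75 + 25   → row E = row C − 2·row D = (25, 3, −5)   [check: 3·425 − 5·250 = 25]
  75 = 3·25 + 0   → remainder 0, stop. gcd = 25 (last nonzero row E).
So gcd(250, 425) = 25, with Bézout identity 3·425 − 5·250 = 25. Containment (⊇): the Bézout identity exhibits 25 as an element of (250, 425), giving (25) ⊆ (250, 425). Containment (⊆): since 25 | 250 and 25 | 425 (250 = 25·10, 425 = 25·17), every Z-linear combination of 250 and 425 is divisible by 25, so (250, 425) ⊆ (25). Therefore (250, 425) = (25), d = 25.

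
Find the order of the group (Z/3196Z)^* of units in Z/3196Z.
(Z/3196Z)^* consists of the classes a with gcd(a, 3196) = 1, so its order is φ(3196). φ is multiplicative, with φ(p^e) = p^e − p^(e−1). Factorise 3196 = 2^2 · 17 · 47. Then
  φ(3196) = (2^2 − 2^1) · (17 − 1) · (47 − 1) = 2 · 16 · 46 = 1472.
Thus |(Z/3196Z)^*| = 1472.

Final answer: |(Z/3196Z)^*| = 1472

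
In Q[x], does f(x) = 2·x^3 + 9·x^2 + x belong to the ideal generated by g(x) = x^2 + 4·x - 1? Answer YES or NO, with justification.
NO

In Q[x] the ideal (g) consists of all multiples of g, so f ∈ (g) iff g | f, i.e. iff the remainder of f on division by g is 0. Divide f by g (g is monic, so eliminate the leading term of the running remainder at each step):
  leading term 2·x^3: subtract (2·x)·g(x) = 2·x^3 + 8·x^2 - 2·x, leaving x^2 + 3·x
  leading term x^2: subtract (1)·g(x) = x^2 + 4·x - 1, leaving 1 - x
The remainder r(x) = 1 - x ≠ 0 (and deg r < deg g), so g ∤ f, i.e. f ∉ (g).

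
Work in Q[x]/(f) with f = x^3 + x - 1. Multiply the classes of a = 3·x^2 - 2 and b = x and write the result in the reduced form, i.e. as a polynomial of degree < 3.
First multiply in Q[x] without reducing: a · b = 3·x^3 - 2·x. Now divide by f(x) = x^3 + x - 1, eliminating the leading term at each step:
  leading term 3·x^3: subtract (3)·f(x) = 3·x^3 + 3·x - 3, leaving 3 - 5·x
The degree is now < 3, so this is the remainder. Hence a · b ≡ 3 - 5·x in Q[x]/(f).

Final answer: a · b ≡ 3 - 5·x (mod f(x))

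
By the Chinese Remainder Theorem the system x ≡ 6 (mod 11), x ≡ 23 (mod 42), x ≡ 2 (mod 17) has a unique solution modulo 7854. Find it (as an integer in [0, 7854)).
The moduli 11, 42, 17 are pairwise coprime, so by the CRT there is a unique solution mod 11·42·17 = 7854.
Solve by successive substitution. Start with x ≡ 6 (mod 11).
  Combine with x ≡ 23 (mod 42): write x = 6 + 11·t and require 6 + 11·t ≡ 23 (mod 42), i.e. 11·t ≡ 23 − 6 ≡ 17 (mod 42). Since 11^(−1) ≡ 23 (mod 42), t ≡ 23·17 ≡ 13 (mod 42). So x ≡ 6 + 11·13 = 149 (mod 462).
  Combine with x ≡ 2 (mod 17): write x = 149 + 462·t and require 149 + 462·t ≡ 2 (mod 17), i.e. 462·t ≡ 2 − 149 ≡ 6 (mod 17). Since 462^(−1) ≡ 6 (mod 17) (462 ≡ 3 (mod 17)), t ≡ 6·6 ≡ 2 (mod 17). So x ≡ 149 + 462·2 = 1073 (mod 7854).
Unique solution in [0, 7854): x = 1073.

Final answer: x ≡ 1073 (mod 7854); the representative in [0, 7854) is 1073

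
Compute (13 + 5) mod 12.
6

Reduce the summands first: 13 ≡ 1 (mod 12), so 13 + 5 ≡ 1 + 5 (mod 12). 1 + 5 = 6; 6 = 0·12 + 6, so (13 + 5) mod 12 = 6.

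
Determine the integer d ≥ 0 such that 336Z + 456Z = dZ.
In the PID Z, (a, b) is generated by gcd(a, b). Compute gcd(456, 336) with the extended Euclidean algorithm, tracking rows (r, s, t) with s·456 + t·336 = r:
  row A: (456, 1, 0)   [1·456 + 0·336 = 456]
  row B: (336, 0, 1)   [0·456 + 1·336 = 336]
  456 = 1·336 + 120   → row C = row A − 1·row B = (120, 1, −1)   [check: 1·456 − 1·336 = 120]
  336 = 2·120 + 96   → row D = row B − 2·row C = (96, −2, 3)   [check: −2·456 + 3·336 = 96]
  120 = 1·96 + 24   → row E = row C − 1·row D = (24, 3, −4)   [check: 3·456 − 4·336 = 24]
  96 = 4·24 + 0   → remainder 0, stop. gcd = 24 (last nonzero row E).
So gcd(336, 456) = 24, with Bézout identity 3·456 − 4·336 = 24. Containment (⊇): the Bézout identity exhibits 24 as an element of (336, 456), giving (24) ⊆ (336, 456). Containment (⊆): since 24 | 336 and 24 | 456 (336 = 24·14, 456 = 24·19), every Z-linear combination of 336 and 456 is divisible by 24, so (336, 456) ⊆ (24). Therefore (336, 456) = (24), d = 24.

Final answer: (336, 456) = (24); d = 24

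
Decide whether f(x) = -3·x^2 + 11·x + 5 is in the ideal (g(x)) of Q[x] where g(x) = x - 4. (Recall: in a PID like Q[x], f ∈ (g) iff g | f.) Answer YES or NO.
NO

In Q[x] the ideal (g) consists of all multiples of g, so f ∈ (g) iff g | f, i.e. iff the remainder of f on division by g is 0. Divide f by g (g is monic, so eliminate the leading term of the running remainder at each step):
  leading term -3·x^2: subtract (-3·x)·g(x) = -3·x^2 + 12·x, leaving 5 - x
  leading term -x: subtract (-1)·g(x) = 4 - x, leaving 1
The remainder r(x) = 1 ≠ 0 (and deg r < deg g), so g ∤ f, i.e. f ∉ (g).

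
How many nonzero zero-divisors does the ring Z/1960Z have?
In Z/1960Z each nonzero element is either a unit (gcd with 1960 is 1) or a zero-divisor (gcd > 1). The number of units is φ(1960): factorise 1960 = 2^3 · 5 · 7^2, so φ(1960) = (2^3 − 2^2) · (5 − 1) · (7^2 − 7^1) = 4 · 4 · 42 = 672. The nonzero elements number 1960 − 1 = 1959. Hence the nonzero zero-divisors number 1959 − 672 = 1287.

Final answer: Z/1960Z has 1287 nonzero zero-divisors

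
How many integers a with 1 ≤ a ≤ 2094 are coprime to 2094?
696

The number of a ∈ {1, ..., 2094} with gcd(a, 2094) = 1 is by definition Euler's totient φ(2094). φ is multiplicative, with φ(p^e) = p^e − p^(e−1). Factorise 2094 = 2 · 3 · 349. Then
  φ(2094) = (2 − 1) · (3 − 1) · (349 − 1) = 1 · 2 · 348 = 696.
So there are 696 such integers.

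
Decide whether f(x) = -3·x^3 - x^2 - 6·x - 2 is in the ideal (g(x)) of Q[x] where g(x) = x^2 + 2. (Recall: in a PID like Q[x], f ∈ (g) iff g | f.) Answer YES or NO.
In Q[x] the ideal (g) consists of all multiples of g, so f ∈ (g) iff g | f, i.e. iff the remainder of f on division by g is 0. Divide f by g (g is monic, so eliminate the leading term of the running remainder at each step):
  leading term -3·x^3: subtract (-3·x)·g(x) = -3·x^3 - 6·x, leaving -x^2 - 2
  leading term -x^2: subtract (-1)·g(x) = -x^2 - 2, leaving 0
The remainder is 0, so f(x) = g(x) · h(x) with h(x) = -3·x - 1. Hence g | f, i.e. f ∈ (g).

Final answer: YES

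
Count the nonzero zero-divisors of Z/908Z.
Z/908Z has 455 nonzero zero-divisors

In Z/908Z each nonzero element is either a unit (gcd with 908 is 1) or a zero-divisor (gcd > 1). The number of units is φ(908): factorise 908 = 2^2 · 227, so φ(908) = (2^2 − 2^1) · (227 − 1) = 2 · 226 = 452. The nonzero elements number 908 − 1 = 907. Hence the nonzero zero-divisors number 907 − 452 = 455.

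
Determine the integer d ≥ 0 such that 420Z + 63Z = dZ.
In the PID Z, (a, b) is generated by gcd(a, b). Compute gcd(420, 63) with the extended Euclidean algorithm, tracking rows (r, s, t) with s·420 + t·63 = r:
  row A: (420, 1, 0)   [1·420 + 0·63 = 420]
  row B: (63, 0, 1)   [0·420 + 1·63 = 63]
  420 = 6·63 + 42   → row C = row A − 6·row B = (42, 1, −6)   [check: 1·420 − 6·63 = 42]
  63 = 1·42 + 21   → row D = row B − 1·row C = (21, −1, 7)   [check: −1·420 + 7·63 = 21]
  42 = 2·21 + 0   → remainder 0, stop. gcd = 21 (last nonzero row D).
So gcd(420, 63) = 21, with Bézout identity −1·420 + 7·63 = 21. Containment (⊇): the Bézout identity exhibits 21 as an element of (420, 63), giving (21) ⊆ (420, 63). Containment (⊆): since 21 | 420 and 21 | 63 (420 = 21·20, 63 = 21·3), every Z-linear combination of 420 and 63 is divisible by 21, so (420, 63) ⊆ (21). Therefore (420, 63) = (21), d = 21.

Final answer: (420, 63) = (21); d = 21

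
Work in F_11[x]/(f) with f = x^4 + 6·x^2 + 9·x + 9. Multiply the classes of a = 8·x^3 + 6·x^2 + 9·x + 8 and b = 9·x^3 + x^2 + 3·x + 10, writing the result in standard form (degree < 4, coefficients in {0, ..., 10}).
Multiply as integer polynomials: a · b = 72·x^6 + 62·x^5 + 111·x^4 + 179·x^3 + 95·x^2 + 114·x + 80. Reducing coefficients mod 11: a · b ≡ 6·x^6 + 7·x^5 + x^4 + 3·x^3 + 7·x^2 + 4·x + 3. Now divide by f(x) = x^4 + 6·x^2 + 9·x + 9 in F_11[x], eliminating the leading term at each step:
  leading term 6·x^6: subtract (6·x^2)·f(x) = 6·x^6 + 3·x^4 + 10·x^3 + 10·x^2, leaving 7·x^5 + 9·x^4 + 4·x^3 + 8·x^2 + 4·x + 3 (coefficients mod 11)
  leading term 7·x^5: subtract (7·x)·f(x) = 7·x^5 + 9·x^3 + 8·x^2 + 8·x, leaving 9·x^4 + 6·x^3 + 7·x + 3 (coefficients mod 11)
  leading term 9·x^4: subtract (9)·f(x) = 9·x^4 + 10·x^2 + 4·x + 4, leaving 6·x^3 + x^2 + 3·x + 10 (coefficients mod 11)
The degree is now < 4, so this is the remainder. Hence a · b ≡ 6·x^3 + x^2 + 3·x + 10 in F_11[x]/(f).

Final answer: a · b ≡ 6·x^3 + x^2 + 3·x + 10 (mod f(x))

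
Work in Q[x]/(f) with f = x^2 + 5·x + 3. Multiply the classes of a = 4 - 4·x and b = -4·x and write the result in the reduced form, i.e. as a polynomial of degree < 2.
First multiply in Q[x] without reducing: a · b = 16·x^2 - 16·x. Now divide by f(x) = x^2 + 5·x + 3, eliminating the leading term at each step:
  leading term 16·x^2: subtract (16)·f(x) = 16·x^2 + 80·x + 48, leaving -96·x - 48
The degree is now < 2, so this is the remainder. Hence a · b ≡ -96·x - 48 in Q[x]/(f).

Final answer: a · b ≡ -96·x - 48 (mod f(x))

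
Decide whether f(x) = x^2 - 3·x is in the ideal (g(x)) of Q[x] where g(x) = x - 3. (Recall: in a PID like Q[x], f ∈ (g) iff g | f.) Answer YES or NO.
YES

In Q[x] the ideal (g) consists of all multiples of g, so f ∈ (g) iff g | f, i.e. iff the remainder of f on division by g is 0. Divide f by g (g is monic, so eliminate the leading term of the running remainder at each step):
  leading term x^2: subtract (x)·g(x) = x^2 - 3·x, leaving 0
The remainder is 0, so f(x) = g(x) · h(x) with h(x) = x. Hence g | f, i.e. f ∈ (g).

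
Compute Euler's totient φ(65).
φ(65) = 48

φ is multiplicative, with φ(p^e) = p^e − p^(e−1). Factorise 65 = 5 · 13. Then
  φ(65) = (5 − 1) · (13 − 1) = 4 · 12 = 48.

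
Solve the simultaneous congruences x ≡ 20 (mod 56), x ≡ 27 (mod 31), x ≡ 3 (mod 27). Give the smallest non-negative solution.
The moduli 56, 31, 27 are pairwise coprime, so by the CRT there is a unique solution mod 56·31·27 = 46872.
Solve by successive substitution. Start with x ≡ 20 (mod 56).
  Combine with x ≡ 27 (mod 31): write x = 20 + 56·t and require 20 + 56·t ≡ 27 (mod 31), i.e. 56·t ≡ 27 − 20 ≡ 7 (mod 31). Since 56^(−1) ≡ 5 (mod 31) (56 ≡ 25 (mod 31)), t ≡ 5·7 ≡ 4 (mod 31). So x ≡ 20 + 56·4 = 244 (mod 1736).
  Combine with x ≡ 3 (mod 27): write x = 244 + 1736·t and require 244 + 1736·t ≡ 3 (mod 27), i.e. 1736·t ≡ 3 − 244 ≡ 2 (mod 27). Since 1736^(−1) ≡ 17 (mod 27) (1736 ≡ 8 (mod 27)), t ≡ 17·2 ≡ 7 (mod 27). So x ≡ 244 + 1736·7 = 12396 (mod 46872).
Unique solution in [0, 46872): x = 12396.

Final answer: x ≡ 12396 (mod 46872); the representative in [0, 46872) is 12396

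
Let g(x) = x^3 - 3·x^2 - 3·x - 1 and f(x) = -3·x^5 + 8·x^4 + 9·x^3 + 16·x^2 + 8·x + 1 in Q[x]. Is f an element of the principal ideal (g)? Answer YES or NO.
NO

In Q[x] the ideal (g) consists of all multiples of g, so f ∈ (g) iff g | f, i.e. iff the remainder of f on division by g is 0. Divide f by g (g is monic, so eliminate the leading term of the running remainder at each step):
  leading term -3·x^5: subtract (-3·x^2)·g(x) = -3·x^5 + 9·x^4 + 9·x^3 + 3·x^2, leaving -x^4 + 13·x^2 + 8·x + 1
  leading term -x^4: subtract (-x)·g(x) = -x^4 + 3·x^3 + 3·x^2 + x, leaving -3·x^3 + 10·x^2 + 7·x + 1
  leading term -3·x^3: subtract (-3)·g(x) = -3·x^3 + 9·x^2 + 9·x + 3, leaving x^2 - 2·x - 2
The remainder r(x) = x^2 - 2·x - 2 ≠ 0 (and deg r < deg g), so g ∤ f, i.e. f ∉ (g).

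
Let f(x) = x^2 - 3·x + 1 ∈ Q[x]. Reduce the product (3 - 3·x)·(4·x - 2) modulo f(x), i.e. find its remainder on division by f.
a · b ≡ 6 - 18·x (mod f(x))

First multiply in Q[x] without reducing: a · b = -12·x^2 + 18·x - 6. Now divide by f(x) = x^2 - 3·x + 1, eliminating the leading term at each step:
  leading term -12·x^2: subtract (-12)·f(x) = -12·x^2 + 36·x - 12, leaving 6 - 18·x
The degree is now < 2, so this is the remainder. Hence a · b ≡ 6 - 18·x in Q[x]/(f).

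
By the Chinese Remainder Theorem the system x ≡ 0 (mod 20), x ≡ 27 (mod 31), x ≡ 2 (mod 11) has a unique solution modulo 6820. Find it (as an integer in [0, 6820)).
x ≡ 5700 (mod 6820); the representative in [0, 6820) is 5700

The moduli 20, 31, 11 are pairwise coprime, so by the CRT there is a unique solution mod 20·31·11 = 6820.
Solve by successive substitution. Start with x ≡ 0 (mod 20).
  Combine with x ≡ 27 (mod 31): write x = 20·t and require 20·t ≡ 27 (mod 31). Since 20^(−1) ≡ 14 (mod 31), t ≡ 14·27 ≡ 6 (mod 31). So x ≡ 20·6 = 120 (mod 620).
  Combine with x ≡ 2 (mod 11): write x = 120 + 620·t and require 120 + 620·t ≡ 2 (mod 11), i.e. 620·t ≡ 2 − 120 ≡ 3 (mod 11). Since 620^(−1) ≡ 3 (mod 11) (620 ≡ 4 (mod 11)), t ≡ 3·3 ≡ 9 (mod 11). So x ≡ 120 + 620·9 = 5700 (mod 6820).
Unique solution in [0, 6820): x = 5700.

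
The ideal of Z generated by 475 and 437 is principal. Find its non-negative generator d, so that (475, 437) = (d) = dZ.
In the PID Z, (a, b) is generated by gcd(a, b). Compute gcd(475, 437) with the extended Euclidean algorithm, tracking rows (r, s, t) with s·475 + t·437 = r:
  row A: (475, 1, 0)   [1·475 + 0·437 = 475]
  row B: (437, 0, 1)   [0·475 + 1·437 = 437]
  475 = 1·437 + 38   → row C = row A − 1·row B = (38, 1, −1)   [check: 1·475 − 1·437 = 38]
  437 = 11·38 + 19   → row D = row B − 11·row C = (19, −11, 12)   [check: −11·475 + 12·437 = 19]
  38 = 2·19 + 0   → remainder 0, stop. gcd = 19 (last nonzero row D).
So gcd(475, 437) = 19, with Bézout identity −11·475 + 12·437 = 19. Containment (⊇): the Bézout identity exhibits 19 as an element of (475, 437), giving (19) ⊆ (475, 437). Containment (⊆): since 19 | 475 and 19 | 437 (475 = 19·25, 437 = 19·23), every Z-linear combination of 475 and 437 is divisible by 19, so (475, 437) ⊆ (19). Therefore (475, 437) = (19), d = 19.

Final answer: (475, 437) = (19); d = 19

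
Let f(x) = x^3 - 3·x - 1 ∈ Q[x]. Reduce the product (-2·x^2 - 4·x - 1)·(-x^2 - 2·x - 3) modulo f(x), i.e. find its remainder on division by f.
a · b ≡ 21·x^2 + 40·x + 11 (mod f(x))

First multiply in Q[x] without reducing: a · b = 2·x^4 + 8·x^3 + 15·x^2 + 14·x + 3. Now divide by f(x) = x^3 - 3·x - 1, eliminating the leading term at each step:
  leading term 2·x^4: subtract (2·x)·f(x) = 2·x^4 - 6·x^2 - 2·x, leaving 8·x^3 + 21·x^2 + 16·x + 3
  leading term 8·x^3: subtract (8)·f(x) = 8·x^3 - 24·x - 8, leaving 21·x^2 + 40·x + 11
The degree is now < 3, so this is the remainder. Hence a · b ≡ 21·x^2 + 40·x + 11 in Q[x]/(f).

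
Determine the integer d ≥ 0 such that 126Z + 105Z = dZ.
(126, 105) = (21); d = 21

In the PID Z, (a, b) is generated by gcd(a, b). Compute gcd(126, 105) with the extended Euclidean algorithm, tracking rows (r, s, t) with s·126 + t·105 = r:
  row A: (126, 1, 0)   [1·126 + 0·105 = 126]
  row B: (105, 0, 1)   [0·126 + 1·105 = 105]
  126 = 1·105 + 21   → row C = row A − 1·row B = (21, 1, −1)   [check: 1·126 − 1·105 = 21]
  105 = 5·21 + 0   → remainder 0, stop. gcd = 21 (last nonzero row C).
So gcd(126, 105) = 21, with Bézout identity 1·126 − 1·105 = 21. Containment (⊇): the Bézout identity exhibits 21 as an element of (126, 105), giving (21) ⊆ (126, 105). Containment (⊆): since 21 | 126 and 21 | 105 (126 = 21·6, 105 = 21·5), every Z-linear combination of 126 and 105 is divisible by 21, so (126, 105) ⊆ (21). Therefore (126, 105) = (21), d = 21.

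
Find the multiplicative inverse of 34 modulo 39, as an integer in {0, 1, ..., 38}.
Apply the extended Euclidean algorithm to (39, 34), tracking rows (r, s, t) with s·39 + t·34 = r. Each division r_prev = q·r_cur + r_new produces the new row as (previous row) − q·(current row):
  row A: (39, 1, 0)   [1·39 + 0·34 = 39]
  row B: (34, 0, 1)   [0·39 + 1·34 = 34]
  39 = 1·34 + 5   → row C = row A − 1·row B = (5, 1, −1)   [check: 1·39 − 1·34 = 5]
  34 = 6·5 + 4   → row D = row B − 6·row C = (4, −6, 7)   [check: −6·39 + 7·34 = 4]
  5 = 1·4 + 1   → row E = row C − 1·row D = (1, 7, −8)   [check: 7·39 − 8·34 = 1]
  4 = 4·1 + 0   → remainder 0, stop. gcd = 1 (last nonzero row E).
The gcd is 1, so 34 is invertible mod 39. The last nonzero row gives 7·39 − 8·34 = 1, so t = −8. So 34^(−1) ≡ −8 ≡ 31 (mod 39). Verify: 34 · 31 = 1054 ≡ 1 (mod 39). ✓

Final answer: 34^(−1) ≡ 31 (mod 39)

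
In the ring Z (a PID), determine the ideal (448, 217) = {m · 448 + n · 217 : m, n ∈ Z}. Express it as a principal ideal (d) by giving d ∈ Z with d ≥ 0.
In the PID Z, (a, b) is generated by gcd(a, b). Compute gcd(448, 217) with the extended Euclidean algorithm, tracking rows (r, s, t) with s·448 + t·217 = r:
  row A: (448, 1, 0)   [1·448 + 0·217 = 448]
  row B: (217, 0, 1)   [0·448 + 1·217 = 217]
  448 = 2·217 + 14   → row C = row A − 2·row B = (14, 1, −2)   [check: 1·448 − 2·217 = 14]
  217 = 15·14 + 7   → row D = row B − 15·row C = (7, −15, 31)   [check: −15·448 + 31·217 = 7]
  14 = 2·7 + 0   → remainder 0, stop. gcd = 7 (last nonzero row D).
So gcd(448, 217) = 7, with Bézout identity −15·448 + 31·217 = 7. Containment (⊇): the Bézout identity exhibits 7 as an element of (448, 217), giving (7) ⊆ (448, 217). Containment (⊆): since 7 | 448 and 7 | 217 (448 = 7·64, 217 = 7·31), every Z-linear combination of 448 and 217 is divisible by 7, so (448, 217) ⊆ (7). Therefore (448, 217) = (7), d = 7.

Final answer: (448, 217) = (7); d = 7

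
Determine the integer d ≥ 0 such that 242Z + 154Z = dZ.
(242, 154) = (22); d = 22

In the PID Z, (a, b) is generated by gcd(a, b). Compute gcd(242, 154) with the extended Euclidean algorithm, tracking rows (r, s, t) with s·242 + t·154 = r:
  row A: (242, 1, 0)   [1·242 + 0·154 = 242]
  row B: (154, 0, 1)   [0·242 + 1·154 = 154]
  242 = 1·154 + 88   → row C = row A − 1·row B = (88, 1, −1)   [check: 1·242 − 1·154 = 88]
  154 = 1·88 + 66   → row D = row B − 1·row C = (66, −1, 2)   [check: −1·242 + 2·154 = 66]
  88 = 1·66 + 22   → row E = row C − 1·row D = (22, 2, −3)   [check: 2·242 − 3·154 = 22]
  66 = 3·22 + 0   → remainder 0, stop. gcd = 22 (last nonzero row E).
So gcd(242, 154) = 22, with Bézout identity 2·242 − 3·154 = 22. Containment (⊇): the Bézout identity exhibits 22 as an element of (242, 154), giving (22) ⊆ (242, 154). Containment (⊆): since 22 | 242 and 22 | 154 (242 = 22·11, 154 = 22·7), every Z-linear combination of 242 and 154 is divisible by 22, so (242, 154) ⊆ (22). Therefore (242, 154) = (22), d = 22.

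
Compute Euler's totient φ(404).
φ(404) = 200

φ is multiplicative, with φ(p^e) = p^e − p^(e−1). Factorise 404 = 2^2 · 101. Then
  φ(404) = (2^2 − 2^1) · (101 − 1) = 2 · 100 = 200.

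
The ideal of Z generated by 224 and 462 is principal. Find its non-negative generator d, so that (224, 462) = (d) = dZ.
In the PID Z, (a, b) is generated by gcd(a, b). Compute gcd(462, 224) with the extended Euclidean algorithm, tracking rows (r, s, t) with s·462 + t·224 = r:
  row A: (462, 1, 0)   [1·462 + 0·224 = 462]
  row B: (224, 0, 1)   [0·462 + 1·224 = 224]
  462 = 2·224 + 14   → row C = row A − 2·row B = (14, 1, −2)   [check: 1·462 − 2·224 = 14]
  224 = 16·14 + 0   → remainder 0, stop. gcd = 14 (last nonzero row C).
So gcd(224, 462) = 14, with Bézout identity 1·462 − 2·224 = 14. Containment (⊇): the Bézout identity exhibits 14 as an element of (224, 462), giving (14) ⊆ (224, 462). Containment (⊆): since 14 | 224 and 14 | 462 (224 = 14·16, 462 = 14·33), every Z-linear combination of 224 and 462 is divisible by 14, so (224, 462) ⊆ (14). Therefore (224, 462) = (14), d = 14.

Final answer: (224, 462) = (14); d = 14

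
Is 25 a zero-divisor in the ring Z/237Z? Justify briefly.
gcd(25, 237) = 1, so 25 is a unit in Z/237Z (it has a multiplicative inverse). A unit cannot be a zero-divisor: if 25·b ≡ 0 then multiplying both sides by 25^(−1) gives b ≡ 0. So 25 is not a zero-divisor.

Final answer: NO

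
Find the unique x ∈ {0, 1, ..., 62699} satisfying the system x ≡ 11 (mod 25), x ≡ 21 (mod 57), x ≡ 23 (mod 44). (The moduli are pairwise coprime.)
x ≡ 49611 (mod 62700); the representative in [0, 62700) is 49611

The moduli 25, 57, 44 are pairwise coprime, so by the CRT there is a unique solution mod 25·57·44 = 62700.
Solve by successive substitution. Start with x ≡ 11 (mod 25).
  Combine with x ≡ 21 (mod 57): write x = 11 + 25·t and require 11 + 25·t ≡ 21 (mod 57), i.e. 25·t ≡ 21 − 11 ≡ 10 (mod 57). Since 25^(−1) ≡ 16 (mod 57), t ≡ 16·10 ≡ 46 (mod 57). So x ≡ 11 + 25·46 = 1161 (mod 1425).
  Combine with x ≡ 23 (mod 44): write x = 1161 + 1425·t and require 1161 + 1425·t ≡ 23 (mod 44), i.e. 1425·t ≡ 23 − 1161 ≡ 6 (mod 44). Since 1425^(−1) ≡ 13 (mod 44) (1425 ≡ 17 (mod 44)), t ≡ 13·6 ≡ 34 (mod 44). So x ≡ 1161 + 1425·34 = 49611 (mod 62700).
Unique solution in [0, 62700): x = 49611.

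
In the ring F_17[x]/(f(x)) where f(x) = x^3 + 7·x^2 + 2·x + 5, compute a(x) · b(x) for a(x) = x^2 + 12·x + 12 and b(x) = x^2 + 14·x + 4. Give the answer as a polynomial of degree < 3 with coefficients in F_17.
Multiply as integer polynomials: a · b = x^4 + 26·x^3 + 184·x^2 + 216·x + 48. Reducing coefficients mod 17: a · b ≡ x^4 + 9·x^3 + 14·x^2 + 12·x + 14. Now divide by f(x) = x^3 + 7·x^2 + 2·x + 5 in F_17[x], eliminating the leading term at each step:
  leading term x^4: subtract (x)·f(x) = x^4 + 7·x^3 + 2·x^2 + 5·x, leaving 2·x^3 + 12·x^2 + 7·x + 14 (coefficients mod 17)
  leading term 2·x^3: subtract (2)·f(x) = 2·x^3 + 14·x^2 + 4·x + 10, leaving 15·x^2 + 3·x + 4 (coefficients mod 17)
The degree is now < 3, so this is the remainder. Hence a · b ≡ 15·x^2 + 3·x + 4 in F_17[x]/(f).

Final answer: a · b ≡ 15·x^2 + 3·x + 4 (mod f(x))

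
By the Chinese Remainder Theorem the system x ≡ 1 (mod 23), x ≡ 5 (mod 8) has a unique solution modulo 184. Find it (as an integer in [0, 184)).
The moduli 23, 8 are pairwise coprime, so by the CRT there is a unique solution mod 23·8 = 184.
Solve by successive substitution. Start with x ≡ 1 (mod 23).
  Combine with x ≡ 5 (mod 8): write x = 1 + 23·t and require 1 + 23·t ≡ 5 (mod 8), i.e. 23·t ≡ 5 − 1 ≡ 4 (mod 8). Since 23^(−1) ≡ 7 (mod 8) (23 ≡ 7 (mod 8)), t ≡ 7·4 ≡ 4 (mod 8). So x ≡ 1 + 23·4 = 93 (mod 184).
Unique solution in [0, 184): x = 93.

Final answer: x ≡ 93 (mod 184); the representative in [0, 184) is 93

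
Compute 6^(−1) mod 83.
6^(−1) ≡ 14 (mod 83)

Apply the extended Euclidean algorithm to (83, 6), tracking rows (r, s, t) with s·83 + t·6 = r. Each division r_prev = q·r_cur + r_new produces the new row as (previous row) − q·(current row):
  row A: (83, 1, 0)   [1·83 + 0·6 = 83]
  row B: (6, 0, 1)   [0·83 + 1·6 = 6]
  83 = 13·6 + 5   → row C = row A − 13·row B = (5, 1, −13)   [check: 1·83 − 13·6 = 5]
  6 = 1·5 + 1   → row D = row B − 1·row C = (1, −1, 14)   [check: −1·83 + 14·6 = 1]
  5 = 5·1 + 0   → remainder 0, stop. gcd = 1 (last nonzero row D).
The gcd is 1, so 6 is invertible mod 83. The last nonzero row gives −1·83 + 14·6 = 1, so t = 14. So 6^(−1) ≡ 14 (mod 83). Verify: 6 · 14 = 84 ≡ 1 (mod 83). ✓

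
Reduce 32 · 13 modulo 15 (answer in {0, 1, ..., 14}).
11

Reduce the factors first: 32 ≡ 2 (mod 15), so 32 · 13 ≡ 2 · 13 (mod 15). 2 · 13 = 26. Dividing by 15: 26 = 1·15 + 11. So (32 · 13) mod 15 = 11.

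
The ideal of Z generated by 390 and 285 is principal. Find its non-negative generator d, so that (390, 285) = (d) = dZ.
In the PID Z, (a, b) is generated by gcd(a, b). Compute gcd(390, 285) with the extended Euclidean algorithm, tracking rows (r, s, t) with s·390 + t·285 = r:
  row A: (390, 1, 0)   [1·390 + 0·285 = 390]
  row B: (285, 0, 1)   [0·390 + 1·285 = 285]
  390 = 1·285 + 105   → row C = row A − 1·row B = (105, 1, −1)   [check: 1·390 − 1·285 = 105]
  285 = 2·105 + 75   → row D = row B − 2·row C = (75, −2, 3)   [check: −2·390 + 3·285 = 75]
  105 = 1·75 + 30   → row E = row C − 1·row D = (30, 3, −4)   [check: 3·390 − 4·285 = 30]
  75 = 2·30 + 15   → row F = row D − 2·row E = (15, −8, 11)   [check: −8·390 + 11·285 = 15]
  30 = 2·15 + 0   → remainder 0, stop. gcd = 15 (last nonzero row F).
So gcd(390, 285) = 15, with Bézout identity −8·390 + 11·285 = 15. Containment (⊇): the Bézout identity exhibits 15 as an element of (390, 285), giving (15) ⊆ (390, 285). Containment (⊆): since 15 | 390 and 15 | 285 (390 = 15·26, 285 = 15·19), every Z-linear combination of 390 and 285 is divisible by 15, so (390, 285) ⊆ (15). Therefore (390, 285) = (15), d = 15.

Final answer: (390, 285) = (15); d = 15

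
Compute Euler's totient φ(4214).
φ is multiplicative, with φ(p^e) = p^e − p^(e−1). Factorise 4214 = 2 · 7^2 · 43. Then
  φ(4214) = (2 − 1) · (7^2 − 7^1) · (43 − 1) = 1 · 42 · 42 = 1764.

Final answer: φ(4214) = 1764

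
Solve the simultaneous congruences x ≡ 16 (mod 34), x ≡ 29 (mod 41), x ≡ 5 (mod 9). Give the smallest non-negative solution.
The moduli 34, 41, 9 are pairwise coprime, so by the CRT there is a unique solution mod 34·41·9 = 12546.
Solve by successive substitution. Start with x ≡ 16 (mod 34).
  Combine with x ≡ 29 (mod 41): write x = 16 + 34·t and require 16 + 34·t ≡ 29 (mod 41), i.e. 34·t ≡ 29 − 16 ≡ 13 (mod 41). Since 34^(−1) ≡ 35 (mod 41), t ≡ 35·13 ≡ 4 (mod 41). So x ≡ 16 + 34·4 = 152 (mod 1394).
  Combine with x ≡ 5 (mod 9): write x = 152 + 1394·t and require 152 + 1394·t ≡ 5 (mod 9), i.e. 1394·t ≡ 5 − 152 ≡ 6 (mod 9). Since 1394^(−1) ≡ 8 (mod 9) (1394 ≡ 8 (mod 9)), t ≡ 8·6 ≡ 3 (mod 9). So x ≡ 152 + 1394·3 = 4334 (mod 12546).
Unique solution in [0, 12546): x = 4334.

Final answer: x ≡ 4334 (mod 12546); the representative in [0, 12546) is 4334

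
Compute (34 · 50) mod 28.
Reduce the factors first: 34 ≡ 6, 50 ≡ 22 (mod 28), so 34 · 50 ≡ 6 · 22 (mod 28). 6 · 22 = 132. Dividing by 28: 132 = 4·28 + 20. So (34 · 50) mod 28 = 20.

Final answer: 20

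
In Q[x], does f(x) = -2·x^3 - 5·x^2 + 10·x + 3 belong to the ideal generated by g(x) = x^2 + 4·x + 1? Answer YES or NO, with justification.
In Q[x] the ideal (g) consists of all multiples of g, so f ∈ (g) iff g | f, i.e. iff the remainder of f on division by g is 0. Divide f by g (g is monic, so eliminate the leading term of the running remainder at each step):
  leading term -2·x^3: subtract (-2·x)·g(x) = -2·x^3 - 8·x^2 - 2·x, leaving 3·x^2 + 12·x + 3
  leading term 3·x^2: subtract (3)·g(x) = 3·x^2 + 12·x + 3, leaving 0
The remainder is 0, so f(x) = g(x) · h(x) with h(x) = 3 - 2·x. Hence g | f, i.e. f ∈ (g).

Final answer: YES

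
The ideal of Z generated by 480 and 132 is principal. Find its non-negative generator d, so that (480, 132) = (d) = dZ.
(480, 132) = (12); d = 12

In the PID Z, (a, b) is generated by gcd(a, b). Compute gcd(480, 132) with the extended Euclidean algorithm, tracking rows (r, s, t) with s·480 + t·132 = r:
  row A: (480, 1, 0)   [1·480 + 0·132 = 480]
  row B: (132, 0, 1)   [0·480 + 1·132 = 132]
  480 = 3·132 + 84   → row C = row A − 3·row B = (84, 1, −3)   [check: 1·480 − 3·132 = 84]
  132 = 1·84 + 48   → row D = row B − 1·row C = (48, −1, 4)   [check: −1·480 + 4·132 = 48]
  84 = 1·48 + 36   → row E = row C − 1·row D = (36, 2, −7)   [check: 2·480 − 7·132 = 36]
  48 = 1·36 + 12   → row F = row D − 1·row E = (12, −3, 11)   [check: −3·480 + 11·132 = 12]
  36 = 3·12 + 0   → remainder 0, stop. gcd = 12 (last nonzero row F).
So gcd(480, 132) = 12, with Bézout identity −3·480 + 11·132 = 12. Containment (⊇): the Bézout identity exhibits 12 as an element of (480, 132), giving (12) ⊆ (480, 132). Containment (⊆): since 12 | 480 and 12 | 132 (480 = 12·40, 132 = 12·11), every Z-linear combination of 480 and 132 is divisible by 12, so (480, 132) ⊆ (12). Therefore (480, 132) = (12), d = 12.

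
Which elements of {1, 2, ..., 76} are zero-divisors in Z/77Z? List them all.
nonzero zero-divisors of Z/77Z = {7, 11, 14, 21, 22, 28, 33, 35, 42, 44, 49, 55, 56, 63, 66, 70}

An element a ∈ Z/77Z (with a ≠ 0) is a zero-divisor iff gcd(a, 77) > 1 (because a is a unit precisely when gcd(a, n) = 1, and in Z/nZ every nonzero, non-unit element is a zero-divisor). Scan a = 1, ..., 76 and keep those with gcd(a, 77) > 1:
  gcd(7, 77) = 7, gcd(11, 77) = 11, gcd(14, 77) = 7, gcd(21, 77) = 7, gcd(22, 77) = 11, gcd(28, 77) = 7, gcd(33, 77) = 11, gcd(35, 77) = 7, gcd(42, 77) = 7, gcd(44, 77) = 11, gcd(49, 77) = 7, gcd(55, 77) = 11, gcd(56, 77) = 7, gcd(63, 77) = 7, gcd(66, 77) = 11, gcd(70, 77) = 7.
All other a ∈ {1, ..., 76} have gcd(a, 77) = 1 and are units. So the nonzero zero-divisors are exactly the 16 values of a appearing in this scan.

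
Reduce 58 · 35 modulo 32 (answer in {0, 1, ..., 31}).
14

Reduce the factors first: 58 ≡ 26, 35 ≡ 3 (mod 32), so 58 · 35 ≡ 26 · 3 (mod 32). 26 · 3 = 78. Dividing by 32: 78 = 2·32 + 14. So (58 · 35) mod 32 = 14.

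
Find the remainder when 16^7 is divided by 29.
1

Use repeated squaring. Binary(7) = 111. Walk through the bits of the exponent 7 left-to-right: at each bit after the leading one, square the running value, then multiply by 16 if the bit is 1 (always reducing mod 29):
  bit 1 = 1 (leading): start with 16.
  bit 2 = 1: square 16^2 = 256 ≡ 24; bit is 1, so multiply 24·16 = 384 ≡ 7 (mod 29).
  bit 3 = 1: square 7^2 = 49 ≡ 20; bit is 1, so multiply 20·16 = 320 ≡ 1 (mod 29).
Final value: 16^7 ≡ 1 (mod 29).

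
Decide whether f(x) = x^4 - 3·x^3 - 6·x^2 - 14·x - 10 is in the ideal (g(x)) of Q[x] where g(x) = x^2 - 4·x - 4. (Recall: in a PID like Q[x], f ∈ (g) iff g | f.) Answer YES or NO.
In Q[x] the ideal (g) consists of all multiples of g, so f ∈ (g) iff g | f, i.e. iff the remainder of f on division by g is 0. Divide f by g (g is monic, so eliminate the leading term of the running remainder at each step):
  leading term x^4: subtract (x^2)·g(x) = x^4 - 4·x^3 - 4·x^2, leaving x^3 - 2·x^2 - 14·x - 10
  leading term x^3: subtract (x)·g(x) = x^3 - 4·x^2 - 4·x, leaving 2·x^2 - 10·x - 10
  leading term 2·x^2: subtract (2)·g(x) = 2·x^2 - 8·x - 8, leaving -2·x - 2
The remainder r(x) = -2·x - 2 ≠ 0 (and deg r < deg g), so g ∤ f, i.e. f ∉ (g).

Final answer: NO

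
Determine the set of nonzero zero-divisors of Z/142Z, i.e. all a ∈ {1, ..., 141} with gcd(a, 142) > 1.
nonzero zero-divisors of Z/142Z = {2, 4, 6, 8, 10, 12, 14, 16, 18, 20, 22, 24, 26, 28, 30, 32, 34, 36, 38, 40, 42, 44, 46, 48, 50, 52, 54, 56, 58, 60, 62, 64, 66, 68, 70, 71, 72, 74, 76, 78, 80, 82, 84, 86, 88, 90, 92, 94, 96, 98, 100, 102, 104, 106, 108, 110, 112, 114, 116, 118, 120, 122, 124, 126, 128, 130, 132, 134, 136, 138, 140}

An element a ∈ Z/142Z (with a ≠ 0) is a zero-divisor iff gcd(a, 142) > 1 (because a is a unit precisely when gcd(a, n) = 1, and in Z/nZ every nonzero, non-unit element is a zero-divisor). Scan a = 1, ..., 141 and keep those with gcd(a, 142) > 1:
  gcd(2, 142) = 2, gcd(4, 142) = 2, gcd(6, 142) = 2, gcd(8, 142) = 2, gcd(10, 142) = 2, gcd(12, 142) = 2, gcd(14, 142) = 2, gcd(16, 142) = 2, gcd(18, 142) = 2, gcd(20, 142) = 2, gcd(22, 142) = 2, gcd(24, 142) = 2, gcd(26, 142) = 2, gcd(28, 142) = 2, gcd(30, 142) = 2, gcd(32, 142) = 2, gcd(34, 142) = 2, gcd(36, 142) = 2, gcd(38, 142) = 2, gcd(40, 142) = 2, gcd(42, 142) = 2, gcd(44, 142) = 2, gcd(46, 142) = 2, gcd(48, 142) = 2, gcd(50, 142) = 2, gcd(52, 142) = 2, gcd(54, 142) = 2, gcd(56, 142) = 2, gcd(58, 142) = 2, gcd(60, 142) = 2, gcd(62, 142) = 2, gcd(64, 142) = 2, gcd(66, 142) = 2, gcd(68, 142) = 2, gcd(70, 142) = 2, gcd(71, 142) = 71, gcd(72, 142) = 2, gcd(74, 142) = 2, gcd(76, 142) = 2, gcd(78, 142) = 2, gcd(80, 142) = 2, gcd(82, 142) = 2, gcd(84, 142) = 2, gcd(86, 142) = 2, gcd(88, 142) = 2, gcd(90, 142) = 2, gcd(92, 142) = 2, gcd(94, 142) = 2, gcd(96, 142) = 2, gcd(98, 142) = 2, gcd(100, 142) = 2, gcd(102, 142) = 2, gcd(104, 142) = 2, gcd(106, 142) = 2, gcd(108, 142) = 2, gcd(110, 142) = 2, gcd(112, 142) = 2, gcd(114, 142) = 2, gcd(116, 142) = 2, gcd(118, 142) = 2, gcd(120, 142) = 2, gcd(122, 142) = 2, gcd(124, 142) = 2, gcd(126, 142) = 2, gcd(128, 142) = 2, gcd(130, 142) = 2, gcd(132, 142) = 2, gcd(134, 142) = 2, gcd(136, 142) = 2, gcd(138, 142) = 2, gcd(140, 142) = 2.
All other a ∈ {1, ..., 141} have gcd(a, 142) = 1 and are units. So the nonzero zero-divisors are exactly the 71 values of a appearing in this scan.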